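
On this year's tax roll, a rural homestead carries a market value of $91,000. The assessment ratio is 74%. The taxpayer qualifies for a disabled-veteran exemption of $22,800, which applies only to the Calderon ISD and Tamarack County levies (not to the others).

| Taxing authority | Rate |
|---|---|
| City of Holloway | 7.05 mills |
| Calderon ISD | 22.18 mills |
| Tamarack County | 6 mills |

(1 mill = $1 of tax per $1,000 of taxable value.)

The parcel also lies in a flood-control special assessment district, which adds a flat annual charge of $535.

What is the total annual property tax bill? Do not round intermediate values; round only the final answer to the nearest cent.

$2,264.88

Assessed value = $91,000 × 0.74 = $67,340
City of Holloway: $67,340 × 0.00705 = $474.747
Calderon ISD: ($67,340 − $22,800) × 0.02218 = $44,540 × 0.02218 = $987.8972
Tamarack County: ($67,340 − $22,800) × 0.006 = $44,540 × 0.006 = $267.24
Levies subtotal = $1,729.8842
Total = $1,729.8842 + $535 = $2,264.8842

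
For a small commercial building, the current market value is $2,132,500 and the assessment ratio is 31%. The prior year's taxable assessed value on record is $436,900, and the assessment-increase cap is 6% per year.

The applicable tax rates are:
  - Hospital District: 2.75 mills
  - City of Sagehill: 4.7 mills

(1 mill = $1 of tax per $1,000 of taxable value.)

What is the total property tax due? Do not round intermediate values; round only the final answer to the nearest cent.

Uncapped assessed value = $2,132,500 × 0.31 = $661,075
Cap limit = $436,900 × 1.06 = $463,114
Taxable assessed value = min($661,075, $463,114) = $463,114 (cap binds)
Hospital District: $463,114 × 0.00275 = $1,273.5635
City of Sagehill: $463,114 × 0.0047 = $2,176.6358
Total = $3,450.1993

$3,450.20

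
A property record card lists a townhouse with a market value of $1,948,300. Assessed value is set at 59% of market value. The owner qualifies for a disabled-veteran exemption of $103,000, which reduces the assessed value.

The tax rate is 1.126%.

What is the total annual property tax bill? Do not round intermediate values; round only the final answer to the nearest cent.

$11,783.56

Assessed value = $1,948,300 × 0.59 = $1,149,497
Taxable value = $1,149,497 − $103,000 = $1,046,497
Tax = $1,046,497 × 0.01126 = $11,783.55622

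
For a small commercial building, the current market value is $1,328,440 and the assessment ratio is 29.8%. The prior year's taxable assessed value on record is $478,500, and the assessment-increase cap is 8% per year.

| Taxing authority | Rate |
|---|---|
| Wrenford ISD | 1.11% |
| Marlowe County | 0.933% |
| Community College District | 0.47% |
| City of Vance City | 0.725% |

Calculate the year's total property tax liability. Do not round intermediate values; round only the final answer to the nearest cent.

Uncapped assessed value = $1,328,440 × 0.298 = $395,875.12
Cap limit = $478,500 × 1.08 = $516,780
Taxable assessed value = min($395,875.12, $516,780) = $395,875.12 (cap does not bind)
Wrenford ISD: $395,875.12 × 0.0111 = $4,394.213832
Marlowe County: $395,875.12 × 0.00933 = $3,693.5148696
Community College District: $395,875.12 × 0.0047 = $1,860.613064
City of Vance City: $395,875.12 × 0.00725 = $2,870.09462
Total = $12,818.4363856

$12,818.44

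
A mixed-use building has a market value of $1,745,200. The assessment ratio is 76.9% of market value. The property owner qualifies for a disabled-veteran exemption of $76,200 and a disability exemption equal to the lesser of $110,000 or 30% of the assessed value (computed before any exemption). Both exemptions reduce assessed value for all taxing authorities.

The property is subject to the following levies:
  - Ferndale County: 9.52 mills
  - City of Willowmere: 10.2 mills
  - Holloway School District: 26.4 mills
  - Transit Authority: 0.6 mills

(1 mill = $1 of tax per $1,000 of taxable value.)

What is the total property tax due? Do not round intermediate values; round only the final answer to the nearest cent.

Assessed value = $1,745,200 × 0.769 = $1,342,058.8
Disability exemption = min($110,000, 30% × $1,342,058.8) = min($110,000, $402,617.64) = $110,000 (dollar cap binds)
Taxable value = $1,342,058.8 − $76,200 − $110,000 = $1,155,858.8
Ferndale County: $1,155,858.8 × 0.00952 = $11,003.775776
City of Willowmere: $1,155,858.8 × 0.0102 = $11,789.75976
Holloway School District: $1,155,858.8 × 0.0264 = $30,514.67232
Transit Authority: $1,155,858.8 × 0.0006 = $693.51528
Total = $54,001.723136

$54,001.72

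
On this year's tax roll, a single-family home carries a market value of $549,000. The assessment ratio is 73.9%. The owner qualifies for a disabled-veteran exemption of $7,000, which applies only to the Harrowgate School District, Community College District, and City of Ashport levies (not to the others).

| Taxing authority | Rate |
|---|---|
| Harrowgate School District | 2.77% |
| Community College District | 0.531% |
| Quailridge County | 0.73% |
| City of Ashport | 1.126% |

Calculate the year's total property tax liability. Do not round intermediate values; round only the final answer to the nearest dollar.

Assessed value = $549,000 × 0.739 = $405,711
Harrowgate School District: ($405,711 − $7,000) × 0.0277 = $398,711 × 0.0277 = $11,044.2947
Community College District: ($405,711 − $7,000) × 0.00531 = $398,711 × 0.00531 = $2,117.15541
Quailridge County: $405,711 × 0.0073 = $2,961.6903
City of Ashport: ($405,711 − $7,000) × 0.01126 = $398,711 × 0.01126 = $4,489.48586
Total = $20,612.62627

$20,613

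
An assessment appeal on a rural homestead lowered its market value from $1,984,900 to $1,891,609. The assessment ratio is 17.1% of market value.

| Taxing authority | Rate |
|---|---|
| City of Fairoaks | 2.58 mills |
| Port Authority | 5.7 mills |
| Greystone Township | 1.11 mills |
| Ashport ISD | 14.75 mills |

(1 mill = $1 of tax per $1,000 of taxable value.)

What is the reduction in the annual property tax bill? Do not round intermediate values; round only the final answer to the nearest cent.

Old assessed value = $1,984,900 × 0.171 = $339,417.9
New assessed value = $1,891,609 × 0.171 = $323,465.139
Combined rate = 0.00258 + 0.0057 + 0.00111 + 0.01475 = 0.02414
Old tax = $339,417.9 × 0.02414 = $8,193.548106
New tax = $323,465.139 × 0.02414 = $7,808.44845546
Reduction = $8,193.548106 − $7,808.44845546 = $385.09965054

$385.10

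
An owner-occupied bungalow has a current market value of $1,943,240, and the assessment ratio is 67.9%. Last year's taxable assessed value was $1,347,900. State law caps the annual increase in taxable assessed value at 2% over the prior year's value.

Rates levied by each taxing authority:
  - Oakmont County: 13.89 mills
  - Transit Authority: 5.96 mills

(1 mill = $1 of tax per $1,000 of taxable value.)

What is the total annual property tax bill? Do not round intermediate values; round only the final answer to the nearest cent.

$26,191.28

Uncapped assessed value = $1,943,240 × 0.679 = $1,319,459.96
Cap limit = $1,347,900 × 1.02 = $1,374,858
Taxable assessed value = min($1,319,459.96, $1,374,858) = $1,319,459.96 (cap does not bind)
Oakmont County: $1,319,459.96 × 0.01389 = $18,327.2988444
Transit Authority: $1,319,459.96 × 0.00596 = $7,863.9813616
Total = $26,191.280206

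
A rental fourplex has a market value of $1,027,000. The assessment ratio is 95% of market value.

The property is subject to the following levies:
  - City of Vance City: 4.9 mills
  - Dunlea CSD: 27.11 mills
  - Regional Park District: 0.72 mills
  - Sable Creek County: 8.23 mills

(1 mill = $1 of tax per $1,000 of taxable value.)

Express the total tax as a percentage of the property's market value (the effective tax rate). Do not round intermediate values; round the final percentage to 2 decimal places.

Assessed value = $1,027,000 × 0.95 = $975,650
City of Vance City: $975,650 × 0.0049 = $4,780.685
Dunlea CSD: $975,650 × 0.02711 = $26,449.8715
Regional Park District: $975,650 × 0.00072 = $702.468
Sable Creek County: $975,650 × 0.00823 = $8,029.5995
Total tax = $39,962.624
Effective rate = $39,962.624 ÷ $1,027,000 = 3.89% of market value

3.89%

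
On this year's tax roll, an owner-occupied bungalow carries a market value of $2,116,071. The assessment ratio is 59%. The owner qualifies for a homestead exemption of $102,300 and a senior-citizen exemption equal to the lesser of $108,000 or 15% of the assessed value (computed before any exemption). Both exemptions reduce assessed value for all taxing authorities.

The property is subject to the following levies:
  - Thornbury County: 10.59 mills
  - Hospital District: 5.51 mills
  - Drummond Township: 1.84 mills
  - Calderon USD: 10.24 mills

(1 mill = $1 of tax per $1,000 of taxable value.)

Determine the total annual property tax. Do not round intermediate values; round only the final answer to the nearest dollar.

Assessed value = $2,116,071 × 0.59 = $1,248,481.89
Senior-citizen exemption = min($108,000, 15% × $1,248,481.89) = min($108,000, $187,272.2835) = $108,000 (dollar cap binds)
Taxable value = $1,248,481.89 − $102,300 − $108,000 = $1,038,181.89
Thornbury County: $1,038,181.89 × 0.01059 = $10,994.3462151
Hospital District: $1,038,181.89 × 0.00551 = $5,720.3822139
Drummond Township: $1,038,181.89 × 0.00184 = $1,910.2546776
Calderon USD: $1,038,181.89 × 0.01024 = $10,630.9825536
Total = $29,255.9656602

$29,256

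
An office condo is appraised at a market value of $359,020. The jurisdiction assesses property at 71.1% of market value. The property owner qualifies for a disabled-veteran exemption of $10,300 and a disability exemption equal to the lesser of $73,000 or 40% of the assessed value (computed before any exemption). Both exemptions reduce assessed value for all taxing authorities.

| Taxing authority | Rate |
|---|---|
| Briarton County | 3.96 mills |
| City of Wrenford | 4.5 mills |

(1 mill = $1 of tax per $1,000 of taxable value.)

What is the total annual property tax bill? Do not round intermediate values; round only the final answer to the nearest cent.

Assessed value = $359,020 × 0.711 = $255,263.22
Disability exemption = min($73,000, 40% × $255,263.22) = min($73,000, $102,105.288) = $73,000 (dollar cap binds)
Taxable value = $255,263.22 − $10,300 − $73,000 = $171,963.22
Briarton County: $171,963.22 × 0.00396 = $680.9743512
City of Wrenford: $171,963.22 × 0.0045 = $773.83449
Total = $1,454.8088412

$1,454.81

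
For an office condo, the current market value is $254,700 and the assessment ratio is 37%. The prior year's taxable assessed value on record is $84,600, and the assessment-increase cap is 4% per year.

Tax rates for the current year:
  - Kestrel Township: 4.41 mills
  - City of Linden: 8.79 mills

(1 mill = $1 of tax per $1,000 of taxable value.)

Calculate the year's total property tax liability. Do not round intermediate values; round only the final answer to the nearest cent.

$1,161.39

Uncapped assessed value = $254,700 × 0.37 = $94,239
Cap limit = $84,600 × 1.04 = $87,984
Taxable assessed value = min($94,239, $87,984) = $87,984 (cap binds)
Kestrel Township: $87,984 × 0.00441 = $388.00944
City of Linden: $87,984 × 0.00879 = $773.37936
Total = $1,161.3888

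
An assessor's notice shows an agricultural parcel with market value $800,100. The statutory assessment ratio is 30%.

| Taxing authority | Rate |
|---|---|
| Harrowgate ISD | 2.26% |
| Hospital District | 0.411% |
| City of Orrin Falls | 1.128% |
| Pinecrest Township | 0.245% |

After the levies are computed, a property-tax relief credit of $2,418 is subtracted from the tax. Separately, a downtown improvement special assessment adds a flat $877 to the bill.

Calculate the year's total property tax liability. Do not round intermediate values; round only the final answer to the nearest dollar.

$8,166

Assessed value = $800,100 × 0.3 = $240,030
Harrowgate ISD: $240,030 × 0.0226 = $5,424.678
Hospital District: $240,030 × 0.00411 = $986.5233
City of Orrin Falls: $240,030 × 0.01128 = $2,707.5384
Pinecrest Township: $240,030 × 0.00245 = $588.0735
Levies subtotal = $9,706.8132
After credit = $9,706.8132 − $2,418 = $7,288.8132
Total = $7,288.8132 + $877 = $8,165.8132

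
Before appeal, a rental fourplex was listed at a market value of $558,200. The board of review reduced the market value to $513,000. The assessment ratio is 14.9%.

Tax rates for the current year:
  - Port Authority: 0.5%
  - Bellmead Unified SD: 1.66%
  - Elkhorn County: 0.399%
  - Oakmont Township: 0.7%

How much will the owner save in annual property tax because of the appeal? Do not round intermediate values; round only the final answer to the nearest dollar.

Old assessed value = $558,200 × 0.149 = $83,171.8
New assessed value = $513,000 × 0.149 = $76,437
Combined rate = 0.005 + 0.0166 + 0.00399 + 0.007 = 0.03259
Old tax = $83,171.8 × 0.03259 = $2,710.568962
New tax = $76,437 × 0.03259 = $2,491.08183
Reduction = $2,710.568962 − $2,491.08183 = $219.487132

$219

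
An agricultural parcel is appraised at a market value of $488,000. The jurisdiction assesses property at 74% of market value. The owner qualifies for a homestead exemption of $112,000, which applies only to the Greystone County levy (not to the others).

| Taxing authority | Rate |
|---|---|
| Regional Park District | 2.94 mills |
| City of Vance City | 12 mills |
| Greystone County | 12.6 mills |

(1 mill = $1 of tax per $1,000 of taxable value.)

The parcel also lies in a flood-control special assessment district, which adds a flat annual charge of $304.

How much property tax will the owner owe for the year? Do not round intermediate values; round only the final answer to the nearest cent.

Assessed value = $488,000 × 0.74 = $361,120
Regional Park District: $361,120 × 0.00294 = $1,061.6928
City of Vance City: $361,120 × 0.012 = $4,333.44
Greystone County: ($361,120 − $112,000) × 0.0126 = $249,120 × 0.0126 = $3,138.912
Levies subtotal = $8,534.0448
Total = $8,534.0448 + $304 = $8,838.0448

$8,838.04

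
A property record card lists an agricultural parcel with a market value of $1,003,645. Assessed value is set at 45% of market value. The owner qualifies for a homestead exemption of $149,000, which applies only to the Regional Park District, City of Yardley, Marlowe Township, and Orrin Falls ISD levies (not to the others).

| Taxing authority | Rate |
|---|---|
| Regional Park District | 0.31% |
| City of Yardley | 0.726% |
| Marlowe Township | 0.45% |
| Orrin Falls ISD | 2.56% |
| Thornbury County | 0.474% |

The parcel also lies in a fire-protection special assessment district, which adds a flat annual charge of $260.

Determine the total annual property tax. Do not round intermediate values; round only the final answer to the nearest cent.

Assessed value = $1,003,645 × 0.45 = $451,640.25
Regional Park District: ($451,640.25 − $149,000) × 0.0031 = $302,640.25 × 0.0031 = $938.184775
City of Yardley: ($451,640.25 − $149,000) × 0.00726 = $302,640.25 × 0.00726 = $2,197.168215
Marlowe Township: ($451,640.25 − $149,000) × 0.0045 = $302,640.25 × 0.0045 = $1,361.881125
Orrin Falls ISD: ($451,640.25 − $149,000) × 0.0256 = $302,640.25 × 0.0256 = $7,747.5904
Thornbury County: $451,640.25 × 0.00474 = $2,140.774785
Levies subtotal = $14,385.5993
Total = $14,385.5993 + $260 = $14,645.5993

$14,645.60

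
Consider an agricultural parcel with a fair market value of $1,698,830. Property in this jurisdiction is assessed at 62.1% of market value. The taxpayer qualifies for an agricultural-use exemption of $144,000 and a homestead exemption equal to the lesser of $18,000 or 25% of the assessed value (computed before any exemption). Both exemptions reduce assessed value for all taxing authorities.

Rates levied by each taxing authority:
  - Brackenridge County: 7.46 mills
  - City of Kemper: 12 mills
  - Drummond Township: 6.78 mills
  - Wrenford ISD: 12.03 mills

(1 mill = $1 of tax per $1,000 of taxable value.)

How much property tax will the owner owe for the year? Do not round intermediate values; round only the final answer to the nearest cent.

$34,174.09

Assessed value = $1,698,830 × 0.621 = $1,054,973.43
Homestead exemption = min($18,000, 25% × $1,054,973.43) = min($18,000, $263,743.3575) = $18,000 (dollar cap binds)
Taxable value = $1,054,973.43 − $144,000 − $18,000 = $892,973.43
Brackenridge County: $892,973.43 × 0.00746 = $6,661.5817878
City of Kemper: $892,973.43 × 0.012 = $10,715.68116
Drummond Township: $892,973.43 × 0.00678 = $6,054.3598554
Wrenford ISD: $892,973.43 × 0.01203 = $10,742.4703629
Total = $34,174.0931661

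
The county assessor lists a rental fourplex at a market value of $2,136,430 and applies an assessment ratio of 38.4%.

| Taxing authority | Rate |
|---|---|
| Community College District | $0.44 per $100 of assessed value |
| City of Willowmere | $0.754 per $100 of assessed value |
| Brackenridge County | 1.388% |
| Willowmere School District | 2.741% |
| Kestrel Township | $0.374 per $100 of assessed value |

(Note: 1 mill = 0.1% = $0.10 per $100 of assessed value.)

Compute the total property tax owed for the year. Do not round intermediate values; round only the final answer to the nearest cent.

$46,737.57

Assessed value = $2,136,430 × 0.384 = $820,389.12
Community College District: $820,389.12 × 0.0044 = $3,609.712128
City of Willowmere: $820,389.12 × 0.00754 = $6,185.7339648
Brackenridge County: $820,389.12 × 0.01388 = $11,387.0009856
Willowmere School District: $820,389.12 × 0.02741 = $22,486.8657792
Kestrel Township: $820,389.12 × 0.00374 = $3,068.2553088
Total = $46,737.5681664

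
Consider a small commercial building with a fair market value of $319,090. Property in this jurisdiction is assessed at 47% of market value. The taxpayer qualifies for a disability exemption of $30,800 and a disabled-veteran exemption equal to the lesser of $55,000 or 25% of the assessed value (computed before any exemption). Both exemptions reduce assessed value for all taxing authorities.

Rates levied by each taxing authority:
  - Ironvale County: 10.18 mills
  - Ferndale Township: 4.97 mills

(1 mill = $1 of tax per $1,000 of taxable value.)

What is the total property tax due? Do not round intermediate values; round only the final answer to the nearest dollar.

Assessed value = $319,090 × 0.47 = $149,972.3
Disabled-veteran exemption = min($55,000, 25% × $149,972.3) = min($55,000, $37,493.075) = $37,493.075 (percentage binds)
Taxable value = $149,972.3 − $30,800 − $37,493.075 = $81,679.225
Ironvale County: $81,679.225 × 0.01018 = $831.4945105
Ferndale Township: $81,679.225 × 0.00497 = $405.94574825
Total = $1,237.44025875

$1,237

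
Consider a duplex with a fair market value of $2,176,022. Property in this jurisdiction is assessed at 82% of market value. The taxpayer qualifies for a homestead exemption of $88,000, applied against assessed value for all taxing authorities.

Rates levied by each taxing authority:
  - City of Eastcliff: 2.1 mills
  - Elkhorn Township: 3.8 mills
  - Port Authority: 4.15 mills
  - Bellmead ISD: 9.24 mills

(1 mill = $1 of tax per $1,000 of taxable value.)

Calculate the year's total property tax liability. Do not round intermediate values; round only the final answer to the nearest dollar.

$32,722

Assessed value = $2,176,022 × 0.82 = $1,784,338.04
Taxable value = $1,784,338.04 − $88,000 = $1,696,338.04
City of Eastcliff: $1,696,338.04 × 0.0021 = $3,562.309884
Elkhorn Township: $1,696,338.04 × 0.0038 = $6,446.084552
Port Authority: $1,696,338.04 × 0.00415 = $7,039.802866
Bellmead ISD: $1,696,338.04 × 0.00924 = $15,674.1634896
Total = $3,562.309884 + $6,446.084552 + $7,039.802866 + $15,674.1634896 = $32,722.3607916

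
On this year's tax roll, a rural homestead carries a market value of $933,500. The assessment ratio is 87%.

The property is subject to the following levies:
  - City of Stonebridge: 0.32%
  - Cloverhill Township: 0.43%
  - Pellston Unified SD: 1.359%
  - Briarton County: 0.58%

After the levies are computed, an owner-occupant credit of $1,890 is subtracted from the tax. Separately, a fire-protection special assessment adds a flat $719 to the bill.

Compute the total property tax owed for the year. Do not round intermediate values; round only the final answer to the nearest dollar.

$20,668

Assessed value = $933,500 × 0.87 = $812,145
City of Stonebridge: $812,145 × 0.0032 = $2,598.864
Cloverhill Township: $812,145 × 0.0043 = $3,492.2235
Pellston Unified SD: $812,145 × 0.01359 = $11,037.05055
Briarton County: $812,145 × 0.0058 = $4,710.441
Levies subtotal = $21,838.57905
After credit = $21,838.57905 − $1,890 = $19,948.57905
Total = $19,948.57905 + $719 = $20,667.57905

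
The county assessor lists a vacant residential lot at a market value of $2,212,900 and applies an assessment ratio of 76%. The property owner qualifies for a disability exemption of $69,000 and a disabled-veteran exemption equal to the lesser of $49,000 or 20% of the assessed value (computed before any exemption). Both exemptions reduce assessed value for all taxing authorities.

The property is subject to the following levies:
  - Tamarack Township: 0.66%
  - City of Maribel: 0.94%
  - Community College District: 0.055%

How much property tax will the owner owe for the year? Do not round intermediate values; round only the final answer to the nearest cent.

Assessed value = $2,212,900 × 0.76 = $1,681,804
Disabled-veteran exemption = min($49,000, 20% × $1,681,804) = min($49,000, $336,360.8) = $49,000 (dollar cap binds)
Taxable value = $1,681,804 − $69,000 − $49,000 = $1,563,804
Tamarack Township: $1,563,804 × 0.0066 = $10,321.1064
City of Maribel: $1,563,804 × 0.0094 = $14,699.7576
Community College District: $1,563,804 × 0.00055 = $860.0922
Total = $25,880.9562

$25,880.96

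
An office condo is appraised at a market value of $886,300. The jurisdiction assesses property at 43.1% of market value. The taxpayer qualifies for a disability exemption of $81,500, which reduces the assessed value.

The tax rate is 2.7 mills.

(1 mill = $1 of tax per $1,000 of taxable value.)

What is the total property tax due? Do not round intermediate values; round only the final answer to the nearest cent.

$811.34

Assessed value = $886,300 × 0.431 = $381,995.3
Taxable value = $381,995.3 − $81,500 = $300,495.3
Tax = $300,495.3 × 0.0027 = $811.33731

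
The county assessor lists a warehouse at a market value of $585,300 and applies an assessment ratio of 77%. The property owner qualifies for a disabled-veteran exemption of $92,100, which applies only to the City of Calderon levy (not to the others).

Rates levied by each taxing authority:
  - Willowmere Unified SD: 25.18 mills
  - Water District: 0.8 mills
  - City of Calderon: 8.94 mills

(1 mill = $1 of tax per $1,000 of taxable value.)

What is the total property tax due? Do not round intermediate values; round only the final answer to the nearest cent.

$14,914.41

Assessed value = $585,300 × 0.77 = $450,681
Willowmere Unified SD: $450,681 × 0.02518 = $11,348.14758
Water District: $450,681 × 0.0008 = $360.5448
City of Calderon: ($450,681 − $92,100) × 0.00894 = $358,581 × 0.00894 = $3,205.71414
Total = $14,914.40652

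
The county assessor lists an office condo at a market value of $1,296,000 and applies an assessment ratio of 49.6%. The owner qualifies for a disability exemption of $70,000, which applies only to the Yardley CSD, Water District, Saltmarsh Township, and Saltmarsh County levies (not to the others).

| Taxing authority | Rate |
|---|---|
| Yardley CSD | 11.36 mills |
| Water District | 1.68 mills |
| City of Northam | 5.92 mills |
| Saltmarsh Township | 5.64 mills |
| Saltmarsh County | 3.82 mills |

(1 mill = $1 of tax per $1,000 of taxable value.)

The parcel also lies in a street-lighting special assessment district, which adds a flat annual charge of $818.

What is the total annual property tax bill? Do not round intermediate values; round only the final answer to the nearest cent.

Assessed value = $1,296,000 × 0.496 = $642,816
Yardley CSD: ($642,816 − $70,000) × 0.01136 = $572,816 × 0.01136 = $6,507.18976
Water District: ($642,816 − $70,000) × 0.00168 = $572,816 × 0.00168 = $962.33088
City of Northam: $642,816 × 0.00592 = $3,805.47072
Saltmarsh Township: ($642,816 − $70,000) × 0.00564 = $572,816 × 0.00564 = $3,230.68224
Saltmarsh County: ($642,816 − $70,000) × 0.00382 = $572,816 × 0.00382 = $2,188.15712
Levies subtotal = $16,693.83072
Total = $16,693.83072 + $818 = $17,511.83072

$17,511.83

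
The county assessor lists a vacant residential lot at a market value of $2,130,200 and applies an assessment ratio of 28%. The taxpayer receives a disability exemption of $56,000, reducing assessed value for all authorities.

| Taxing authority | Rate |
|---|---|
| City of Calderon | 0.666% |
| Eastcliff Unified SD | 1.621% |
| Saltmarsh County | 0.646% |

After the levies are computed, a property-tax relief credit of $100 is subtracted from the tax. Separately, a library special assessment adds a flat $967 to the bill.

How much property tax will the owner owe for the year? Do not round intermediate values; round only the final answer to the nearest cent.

Assessed value = $2,130,200 × 0.28 = $596,456
Taxable value = $596,456 − $56,000 = $540,456
City of Calderon: $540,456 × 0.00666 = $3,599.43696
Eastcliff Unified SD: $540,456 × 0.01621 = $8,760.79176
Saltmarsh County: $540,456 × 0.00646 = $3,491.34576
Levies subtotal = $15,851.57448
After credit = $15,851.57448 − $100 = $15,751.57448
Total = $15,751.57448 + $967 = $16,718.57448

$16,718.57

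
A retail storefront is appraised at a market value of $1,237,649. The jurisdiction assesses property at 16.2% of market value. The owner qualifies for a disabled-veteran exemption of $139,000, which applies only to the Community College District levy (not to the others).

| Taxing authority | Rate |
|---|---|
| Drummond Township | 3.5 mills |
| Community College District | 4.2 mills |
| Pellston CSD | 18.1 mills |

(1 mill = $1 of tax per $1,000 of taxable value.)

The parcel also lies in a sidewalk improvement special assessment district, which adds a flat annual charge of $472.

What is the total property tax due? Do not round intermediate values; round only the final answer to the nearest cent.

$5,061.08

Assessed value = $1,237,649 × 0.162 = $200,499.138
Drummond Township: $200,499.138 × 0.0035 = $701.746983
Community College District: ($200,499.138 − $139,000) × 0.0042 = $61,499.138 × 0.0042 = $258.2963796
Pellston CSD: $200,499.138 × 0.0181 = $3,629.0343978
Levies subtotal = $4,589.0777604
Total = $4,589.0777604 + $472 = $5,061.0777604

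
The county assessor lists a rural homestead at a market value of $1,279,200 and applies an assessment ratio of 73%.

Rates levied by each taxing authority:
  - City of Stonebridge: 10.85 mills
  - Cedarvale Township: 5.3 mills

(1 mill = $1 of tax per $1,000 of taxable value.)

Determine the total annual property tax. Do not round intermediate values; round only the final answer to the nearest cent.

Assessed value = $1,279,200 × 0.73 = $933,816
City of Stonebridge: $933,816 × 0.01085 = $10,131.9036
Cedarvale Township: $933,816 × 0.0053 = $4,949.2248
Total = $10,131.9036 + $4,949.2248 = $15,081.1284

$15,081.13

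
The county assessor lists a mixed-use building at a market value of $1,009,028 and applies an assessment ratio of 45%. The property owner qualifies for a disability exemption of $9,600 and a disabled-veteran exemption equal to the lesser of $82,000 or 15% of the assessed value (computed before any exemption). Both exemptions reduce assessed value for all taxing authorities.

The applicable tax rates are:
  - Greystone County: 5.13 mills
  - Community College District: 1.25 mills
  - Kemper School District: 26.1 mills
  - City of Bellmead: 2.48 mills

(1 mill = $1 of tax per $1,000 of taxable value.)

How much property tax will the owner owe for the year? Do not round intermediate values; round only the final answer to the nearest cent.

$13,157.31

Assessed value = $1,009,028 × 0.45 = $454,062.6
Disabled-veteran exemption = min($82,000, 15% × $454,062.6) = min($82,000, $68,109.39) = $68,109.39 (percentage binds)
Taxable value = $454,062.6 − $9,600 − $68,109.39 = $376,353.21
Greystone County: $376,353.21 × 0.00513 = $1,930.6919673
Community College District: $376,353.21 × 0.00125 = $470.4415125
Kemper School District: $376,353.21 × 0.0261 = $9,822.818781
City of Bellmead: $376,353.21 × 0.00248 = $933.3559608
Total = $13,157.3082216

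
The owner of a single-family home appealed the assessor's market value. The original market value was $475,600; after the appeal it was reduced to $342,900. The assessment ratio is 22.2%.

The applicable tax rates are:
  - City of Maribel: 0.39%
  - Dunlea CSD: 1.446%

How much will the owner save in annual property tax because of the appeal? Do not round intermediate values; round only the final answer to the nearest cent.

Old assessed value = $475,600 × 0.222 = $105,583.2
New assessed value = $342,900 × 0.222 = $76,123.8
Combined rate = 0.0039 + 0.01446 = 0.01836
Old tax = $105,583.2 × 0.01836 = $1,938.507552
New tax = $76,123.8 × 0.01836 = $1,397.632968
Reduction = $1,938.507552 − $1,397.632968 = $540.874584

$540.87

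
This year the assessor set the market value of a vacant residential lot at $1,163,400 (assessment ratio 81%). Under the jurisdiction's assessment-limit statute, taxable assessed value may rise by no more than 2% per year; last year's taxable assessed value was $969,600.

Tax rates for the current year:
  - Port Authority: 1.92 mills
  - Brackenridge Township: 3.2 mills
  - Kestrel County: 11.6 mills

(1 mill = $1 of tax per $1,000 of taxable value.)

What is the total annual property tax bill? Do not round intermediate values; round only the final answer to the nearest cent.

$15,756.16

Uncapped assessed value = $1,163,400 × 0.81 = $942,354
Cap limit = $969,600 × 1.02 = $988,992
Taxable assessed value = min($942,354, $988,992) = $942,354 (cap does not bind)
Port Authority: $942,354 × 0.00192 = $1,809.31968
Brackenridge Township: $942,354 × 0.0032 = $3,015.5328
Kestrel County: $942,354 × 0.0116 = $10,931.3064
Total = $15,756.15888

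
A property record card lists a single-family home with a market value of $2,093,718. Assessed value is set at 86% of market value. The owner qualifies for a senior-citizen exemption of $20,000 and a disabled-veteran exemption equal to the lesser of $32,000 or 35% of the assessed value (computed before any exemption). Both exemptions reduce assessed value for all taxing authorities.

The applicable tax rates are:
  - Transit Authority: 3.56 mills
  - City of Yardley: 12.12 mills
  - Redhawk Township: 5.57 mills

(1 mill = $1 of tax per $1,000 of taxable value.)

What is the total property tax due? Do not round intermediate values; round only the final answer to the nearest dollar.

Assessed value = $2,093,718 × 0.86 = $1,800,597.48
Disabled-veteran exemption = min($32,000, 35% × $1,800,597.48) = min($32,000, $630,209.118) = $32,000 (dollar cap binds)
Taxable value = $1,800,597.48 − $20,000 − $32,000 = $1,748,597.48
Transit Authority: $1,748,597.48 × 0.00356 = $6,225.0070288
City of Yardley: $1,748,597.48 × 0.01212 = $21,193.0014576
Redhawk Township: $1,748,597.48 × 0.00557 = $9,739.6879636
Total = $37,157.69645

$37,158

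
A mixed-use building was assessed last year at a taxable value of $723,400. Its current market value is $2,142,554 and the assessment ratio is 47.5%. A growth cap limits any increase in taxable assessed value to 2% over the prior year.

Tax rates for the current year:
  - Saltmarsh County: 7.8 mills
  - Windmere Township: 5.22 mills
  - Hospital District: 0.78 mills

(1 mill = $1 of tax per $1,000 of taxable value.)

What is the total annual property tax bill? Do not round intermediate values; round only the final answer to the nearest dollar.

$10,183

Uncapped assessed value = $2,142,554 × 0.475 = $1,017,713.15
Cap limit = $723,400 × 1.02 = $737,868
Taxable assessed value = min($1,017,713.15, $737,868) = $737,868 (cap binds)
Saltmarsh County: $737,868 × 0.0078 = $5,755.3704
Windmere Township: $737,868 × 0.00522 = $3,851.67096
Hospital District: $737,868 × 0.00078 = $575.53704
Total = $10,182.5784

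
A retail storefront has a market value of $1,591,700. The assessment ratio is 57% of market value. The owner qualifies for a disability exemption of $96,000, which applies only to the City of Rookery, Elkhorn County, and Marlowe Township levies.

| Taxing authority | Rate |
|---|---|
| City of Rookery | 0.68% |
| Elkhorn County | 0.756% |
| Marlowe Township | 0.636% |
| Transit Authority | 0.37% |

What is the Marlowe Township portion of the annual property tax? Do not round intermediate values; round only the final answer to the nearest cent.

$5,159.67

Assessed value = $1,591,700 × 0.57 = $907,269
Marlowe Township taxable value = $907,269 − $96,000 = $811,269
Marlowe Township levy = $811,269 × 0.00636 = $5,159.67084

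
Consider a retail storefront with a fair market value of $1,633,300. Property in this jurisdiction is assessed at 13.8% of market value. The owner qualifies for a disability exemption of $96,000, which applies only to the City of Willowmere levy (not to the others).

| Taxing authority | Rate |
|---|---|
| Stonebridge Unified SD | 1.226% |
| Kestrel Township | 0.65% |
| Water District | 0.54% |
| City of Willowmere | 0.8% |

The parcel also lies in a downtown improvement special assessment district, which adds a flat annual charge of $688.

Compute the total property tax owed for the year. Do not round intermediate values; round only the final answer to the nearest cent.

$7,168.72

Assessed value = $1,633,300 × 0.138 = $225,395.4
Stonebridge Unified SD: $225,395.4 × 0.01226 = $2,763.347604
Kestrel Township: $225,395.4 × 0.0065 = $1,465.0701
Water District: $225,395.4 × 0.0054 = $1,217.13516
City of Willowmere: ($225,395.4 − $96,000) × 0.008 = $129,395.4 × 0.008 = $1,035.1632
Levies subtotal = $6,480.716064
Total = $6,480.716064 + $688 = $7,168.716064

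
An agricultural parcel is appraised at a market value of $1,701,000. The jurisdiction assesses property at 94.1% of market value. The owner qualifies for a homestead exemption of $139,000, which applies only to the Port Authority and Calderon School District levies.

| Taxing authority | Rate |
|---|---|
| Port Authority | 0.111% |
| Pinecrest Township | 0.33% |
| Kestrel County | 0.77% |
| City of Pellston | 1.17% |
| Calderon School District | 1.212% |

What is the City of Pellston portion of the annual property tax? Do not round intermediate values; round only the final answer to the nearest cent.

$18,727.50

Assessed value = $1,701,000 × 0.941 = $1,600,641
City of Pellston taxable value = $1,600,641 (exemption does not apply)
City of Pellston levy = $1,600,641 × 0.0117 = $18,727.4997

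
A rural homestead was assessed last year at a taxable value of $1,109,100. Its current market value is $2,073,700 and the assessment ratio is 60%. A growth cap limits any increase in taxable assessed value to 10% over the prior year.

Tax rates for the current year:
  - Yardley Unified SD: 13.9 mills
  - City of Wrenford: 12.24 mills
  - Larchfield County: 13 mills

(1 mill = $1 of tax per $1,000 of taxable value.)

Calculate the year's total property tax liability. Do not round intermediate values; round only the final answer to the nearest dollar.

$47,751

Uncapped assessed value = $2,073,700 × 0.6 = $1,244,220
Cap limit = $1,109,100 × 1.1 = $1,220,010
Taxable assessed value = min($1,244,220, $1,220,010) = $1,220,010 (cap binds)
Yardley Unified SD: $1,220,010 × 0.0139 = $16,958.139
City of Wrenford: $1,220,010 × 0.01224 = $14,932.9224
Larchfield County: $1,220,010 × 0.013 = $15,860.13
Total = $47,751.1914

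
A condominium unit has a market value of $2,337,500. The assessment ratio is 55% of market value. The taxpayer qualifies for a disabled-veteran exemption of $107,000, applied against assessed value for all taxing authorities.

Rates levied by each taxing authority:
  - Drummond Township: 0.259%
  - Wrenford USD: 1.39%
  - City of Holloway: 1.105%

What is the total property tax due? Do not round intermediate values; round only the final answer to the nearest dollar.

$32,459

Assessed value = $2,337,500 × 0.55 = $1,285,625
Taxable value = $1,285,625 − $107,000 = $1,178,625
Drummond Township: $1,178,625 × 0.00259 = $3,052.63875
Wrenford USD: $1,178,625 × 0.0139 = $16,382.8875
City of Holloway: $1,178,625 × 0.01105 = $13,023.80625
Total = $3,052.63875 + $16,382.8875 + $13,023.80625 = $32,459.3325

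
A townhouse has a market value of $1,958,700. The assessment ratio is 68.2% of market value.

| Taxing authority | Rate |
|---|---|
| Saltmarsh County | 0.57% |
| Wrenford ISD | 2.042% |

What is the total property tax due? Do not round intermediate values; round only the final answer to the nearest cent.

Assessed value = $1,958,700 × 0.682 = $1,335,833.4
Saltmarsh County: $1,335,833.4 × 0.0057 = $7,614.25038
Wrenford ISD: $1,335,833.4 × 0.02042 = $27,277.718028
Total = $7,614.25038 + $27,277.718028 = $34,891.968408

$34,891.97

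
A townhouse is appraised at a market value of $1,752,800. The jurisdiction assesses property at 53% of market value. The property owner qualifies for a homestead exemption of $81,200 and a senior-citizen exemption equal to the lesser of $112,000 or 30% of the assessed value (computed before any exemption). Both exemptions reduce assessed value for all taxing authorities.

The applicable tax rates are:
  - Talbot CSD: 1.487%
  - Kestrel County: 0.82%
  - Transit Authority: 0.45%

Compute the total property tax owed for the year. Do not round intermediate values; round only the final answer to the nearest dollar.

$20,286

Assessed value = $1,752,800 × 0.53 = $928,984
Senior-citizen exemption = min($112,000, 30% × $928,984) = min($112,000, $278,695.2) = $112,000 (dollar cap binds)
Taxable value = $928,984 − $81,200 − $112,000 = $735,784
Talbot CSD: $735,784 × 0.01487 = $10,941.10808
Kestrel County: $735,784 × 0.0082 = $6,033.4288
Transit Authority: $735,784 × 0.0045 = $3,311.028
Total = $20,285.56488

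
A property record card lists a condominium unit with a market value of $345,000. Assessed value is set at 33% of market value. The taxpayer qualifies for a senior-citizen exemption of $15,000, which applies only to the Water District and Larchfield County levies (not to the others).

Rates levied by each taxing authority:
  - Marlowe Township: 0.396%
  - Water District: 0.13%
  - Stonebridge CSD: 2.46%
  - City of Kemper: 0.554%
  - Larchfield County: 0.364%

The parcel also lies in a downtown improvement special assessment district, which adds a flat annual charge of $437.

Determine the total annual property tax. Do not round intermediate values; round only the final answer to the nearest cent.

$4,807.60

Assessed value = $345,000 × 0.33 = $113,850
Marlowe Township: $113,850 × 0.00396 = $450.846
Water District: ($113,850 − $15,000) × 0.0013 = $98,850 × 0.0013 = $128.505
Stonebridge CSD: $113,850 × 0.0246 = $2,800.71
City of Kemper: $113,850 × 0.00554 = $630.729
Larchfield County: ($113,850 − $15,000) × 0.00364 = $98,850 × 0.00364 = $359.814
Levies subtotal = $4,370.604
Total = $4,370.604 + $437 = $4,807.604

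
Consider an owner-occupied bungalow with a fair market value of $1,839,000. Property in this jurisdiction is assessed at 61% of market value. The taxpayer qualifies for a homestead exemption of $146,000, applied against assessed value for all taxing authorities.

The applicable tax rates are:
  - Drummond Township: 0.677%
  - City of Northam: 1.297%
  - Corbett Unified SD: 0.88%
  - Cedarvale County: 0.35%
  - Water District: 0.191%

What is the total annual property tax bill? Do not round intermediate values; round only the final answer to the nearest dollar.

Assessed value = $1,839,000 × 0.61 = $1,121,790
Taxable value = $1,121,790 − $146,000 = $975,790
Drummond Township: $975,790 × 0.00677 = $6,606.0983
City of Northam: $975,790 × 0.01297 = $12,655.9963
Corbett Unified SD: $975,790 × 0.0088 = $8,586.952
Cedarvale County: $975,790 × 0.0035 = $3,415.265
Water District: $975,790 × 0.00191 = $1,863.7589
Total = $6,606.0983 + $12,655.9963 + $8,586.952 + $3,415.265 + $1,863.7589 = $33,128.0705

$33,128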